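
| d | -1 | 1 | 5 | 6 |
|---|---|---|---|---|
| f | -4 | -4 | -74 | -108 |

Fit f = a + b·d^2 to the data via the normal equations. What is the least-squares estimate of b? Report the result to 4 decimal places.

b = -2.9584

Setting ∂/∂a … = 0 gives: 4·a + 63·b = -190;  63·a + 1923·b = -5746.
Determinant 4·1923 − 63² = 3723.
a = ((-190)·1923 − 63·(-5746))/3723 = -1124/1241; b = (4·(-5746) − 63·(-190))/3723 = -11014/3723.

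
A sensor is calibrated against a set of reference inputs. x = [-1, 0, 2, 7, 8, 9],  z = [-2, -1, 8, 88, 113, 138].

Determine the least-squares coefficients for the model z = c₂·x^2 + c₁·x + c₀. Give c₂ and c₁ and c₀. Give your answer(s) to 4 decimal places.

Compute the Gram sums: Σx^2·x^2 = 13075, Σx^2·x = 1591, Σx^2 = 199, Σx·x = 199, Σx = 25, Σ1 = 6.
Right-hand side: Σx^2·z = 22752, Σx·z = 2780, Σz = 344.
Solving the 3×3 system (Gaussian elimination) gives c₂ = 74591/50460, c₁ = 117331/50460, c₀ = -401/290.

c₂ = 1.4782, c₁ = 2.3252, c₀ = -1.3828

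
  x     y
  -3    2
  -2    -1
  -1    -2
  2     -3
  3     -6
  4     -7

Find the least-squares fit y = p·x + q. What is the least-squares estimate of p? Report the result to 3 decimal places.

p = -1.096

Compute the Gram sums: Σx·x = 43, Σx = 3, Σ1 = 6.
Right-hand side: Σx·y = -54, Σy = -17.
So MᵀM·[p, q]ᵀ = Mᵀy: [[43, 3]; [3, 6]]·[p, q]ᵀ = [-54, -17]ᵀ.
Eliminating q: 6·(row 1) − 3·(row 2) gives 249·p = 6·(-54) − 3·(-17) = -273, so p = -91/83.
Then q = ((-17) − 3·(-91/83))/6 = -569/249.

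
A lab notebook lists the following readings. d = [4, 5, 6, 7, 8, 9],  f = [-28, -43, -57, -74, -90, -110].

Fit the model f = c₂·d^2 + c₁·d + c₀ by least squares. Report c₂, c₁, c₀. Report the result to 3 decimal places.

Compute the Gram sums: Σd^2·d^2 = 15235, Σd^2·d = 1989, Σd^2 = 271, Σd·d = 271, Σd = 39, Σ1 = 6.
Moment sums: Σd^2·f = -21871, Σd·f = -2897, Σf = -402.
XᵀX·[c₂, c₁, c₀]ᵀ = Xᵀf becomes [[15235, 1989, 271]; [1989, 271, 39]; [271, 39, 6]]·[c₂, c₁, c₀]ᵀ = [-21871, -2897, -402]ᵀ.
Row-reducing yields c₂ = -33/56, c₁ = -2399/280, c₀ = 2143/140.

c₂ = -0.589, c₁ = -8.568, c₀ = 15.307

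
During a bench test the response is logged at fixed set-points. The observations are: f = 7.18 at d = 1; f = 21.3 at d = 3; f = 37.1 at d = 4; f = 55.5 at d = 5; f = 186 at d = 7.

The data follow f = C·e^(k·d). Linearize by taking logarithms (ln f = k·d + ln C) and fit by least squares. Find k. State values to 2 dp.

With ln fᵢ as the transformed response and dᵢ as the regressor:
Σd = 20.0000, Σ(d)² = 100.0000, Σln f = 17.8858, Σd·ln f = 82.2640.
Equations: 100.0000·k + 20.0000·ln C = 82.2640;  20.0000·k + 5·ln C = 17.8858.
Δ = 100.0000·5 − (20.0000)² = 100.0000; k = (82.2640·5 − 20.0000·17.8858)/100.0000 = 0.53605, ln C = (100.0000·17.8858 − 20.0000·82.2640)/100.0000 = 1.43295.

k = 0.54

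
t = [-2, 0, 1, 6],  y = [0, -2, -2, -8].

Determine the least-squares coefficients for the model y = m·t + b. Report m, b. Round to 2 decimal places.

From the data, Σt·t = 41, Σt = 5, Σ1 = 4.
And Σt·y = -50, Σy = -12.
det = 41·4 − 5² = 139.
m = ((-50)·4 − 5·(-12))/139 = -140/139; b = (41·(-12) − 5·(-50))/139 = -242/139.

m = -1.01, b = -1.74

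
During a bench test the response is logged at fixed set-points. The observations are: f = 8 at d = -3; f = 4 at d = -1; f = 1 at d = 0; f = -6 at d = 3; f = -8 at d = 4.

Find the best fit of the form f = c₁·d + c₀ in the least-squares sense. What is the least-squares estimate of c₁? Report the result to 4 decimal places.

Compute the Gram sums: Σd·d = 35, Σd = 3, Σ1 = 5.
Moment sums: Σd·f = -78, Σf = -1.
AᵀA·[c₁, c₀]ᵀ = Aᵀf becomes [[35, 3]; [3, 5]]·[c₁, c₀]ᵀ = [-78, -1]ᵀ.
det = 35·5 − 3² = 166.
c₁ = ((-78)·5 − 3·(-1))/166 = -387/166; c₀ = (35·(-1) − 3·(-78))/166 = 199/166.

c₁ = -2.3313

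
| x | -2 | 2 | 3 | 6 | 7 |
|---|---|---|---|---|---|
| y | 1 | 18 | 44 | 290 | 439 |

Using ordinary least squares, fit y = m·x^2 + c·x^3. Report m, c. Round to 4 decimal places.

Normal-equation sums: Σx^2·x^2 = 3810, Σx^2·x^3 = 24826, Σx^3·x^3 = 165162.
For Aᵀy: Σx^2·y = 32423, Σx^3·y = 214541.
AᵀA·[m, c]ᵀ = Aᵀy becomes [[3810, 24826]; [24826, 165162]]·[m, c]ᵀ = [32423, 214541]ᵀ.
Eliminating c: 165162·(row 1) − 24826·(row 2) gives 12936944·m = 165162·32423 − 24826·214541 = 28852660, so m = 7213165/3234236.
Then c = (214541 − 24826·(7213165/3234236))/165162 = 3116953/3234236.

m = 2.2303, c = 0.9637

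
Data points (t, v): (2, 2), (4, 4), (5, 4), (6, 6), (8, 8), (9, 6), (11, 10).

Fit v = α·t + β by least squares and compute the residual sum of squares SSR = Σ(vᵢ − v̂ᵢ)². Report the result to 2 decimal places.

Setting ∂/∂α … = 0 gives: 347·α + 45·β = 304;  45·α + 7·β = 40.
Eliminating β: 7·(row 1) − 45·(row 2) gives 404·α = 7·304 − 45·40 = 328, so α = 82/101.
Then β = (40 − 45·(82/101))/7 = 50/101.
Residuals: -12/101, 26/101, -56/101, 64/101, 102/101, -182/101, 58/101; SSR = 544/101.

SSR = 5.39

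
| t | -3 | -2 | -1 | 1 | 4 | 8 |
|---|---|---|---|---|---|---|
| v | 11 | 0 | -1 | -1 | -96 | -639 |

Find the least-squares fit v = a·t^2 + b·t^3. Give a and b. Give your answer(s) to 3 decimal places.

a = -1.892, b = -1.012

The normal equations are: 4451·a + 33517·b = -42335;  33517·a + 267035·b = -333609.
Determinant 4451·267035 − 33517² = 65183496.
a = ((-42335)·267035 − 33517·(-333609))/65183496 = -15419234/8147937; b = (4451·(-333609) − 33517·(-42335))/65183496 = -8243933/8147937.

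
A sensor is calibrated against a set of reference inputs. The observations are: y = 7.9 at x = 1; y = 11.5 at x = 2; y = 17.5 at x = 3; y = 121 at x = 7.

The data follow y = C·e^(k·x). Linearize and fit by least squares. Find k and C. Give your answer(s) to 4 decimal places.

k = 0.4610, C = 4.6815

With ln yᵢ as the transformed response and xᵢ as the regressor:
Sums: Σx = 13.0000, Σ(x)² = 63.0000, Σln y = 12.1672, Σx·ln y = 49.1087.
Normal system: [[63.0000, 13.0000]; [13.0000, 4]]·[k, ln C]ᵀ = [49.1087, 12.1672]ᵀ.
Solving (det = 83.0000): k = 0.46098, ln C = 1.54362, so C = exp(1.54362) = 4.68152.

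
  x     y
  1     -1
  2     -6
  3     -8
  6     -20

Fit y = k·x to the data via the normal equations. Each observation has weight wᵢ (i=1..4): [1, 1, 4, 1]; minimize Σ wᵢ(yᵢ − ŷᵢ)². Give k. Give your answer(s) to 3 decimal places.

k = -2.974

Compute the Gram sums: Σwᵢ·x·x = 77.
For MᵀWy: Σwᵢ·x·y = -229.
So MᵀWM·[k]ᵀ = MᵀWy: [[77]]·[k]ᵀ = [-229]ᵀ.
Hence k = -229 / 77 ≈ -2.97403.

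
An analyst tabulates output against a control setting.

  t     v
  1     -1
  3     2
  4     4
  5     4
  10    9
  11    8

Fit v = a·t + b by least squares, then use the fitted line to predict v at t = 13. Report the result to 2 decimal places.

v̂ = 10.96

Setting ∂/∂a … = 0 gives: 272·a + 34·b = 219;  34·a + 6·b = 26.
Eliminating b: 6·(row 1) − 34·(row 2) gives 476·a = 6·219 − 34·26 = 430, so a = 215/238.
Then b = (26 − 34·(215/238))/6 = -11/14.
At t = 13: v̂ = (215/238)·(13) + (-11/14)·(1) = 1304/119.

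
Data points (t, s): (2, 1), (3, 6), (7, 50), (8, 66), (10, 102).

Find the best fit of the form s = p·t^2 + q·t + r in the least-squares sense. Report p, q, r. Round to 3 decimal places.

Forming AᵀA = [[16594, 1890, 226]; [1890, 226, 30]; [226, 30, 5]] and Aᵀs = [16932, 1918, 225]ᵀ gives AᵀA·[p, q, r]ᵀ = Aᵀs.
Solving the 3×3 system (Gaussian elimination) gives p = 9675/10336, q = 15313/10336, r = -843/136.

p = 0.936, q = 1.482, r = -6.199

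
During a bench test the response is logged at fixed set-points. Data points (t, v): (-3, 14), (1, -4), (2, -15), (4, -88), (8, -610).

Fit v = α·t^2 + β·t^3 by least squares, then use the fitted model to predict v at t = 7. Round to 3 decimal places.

The normal equations are: 4450·α + 33582·β = -40386;  33582·α + 267034·β = -318454.
Eliminating β: 267034·(row 1) − 33582·(row 2) gives 60550576·α = 267034·(-40386) − 33582·(-318454) = -90112896, so α = -5632056/3784411.
Then β = ((-318454) − 33582·(-5632056/3784411))/267034 = -3804853/3784411.
At t = 7: v̂ = (-5632056/3784411)·(49) + (-3804853/3784411)·(343) = -1581035323/3784411.

v̂ = -417.776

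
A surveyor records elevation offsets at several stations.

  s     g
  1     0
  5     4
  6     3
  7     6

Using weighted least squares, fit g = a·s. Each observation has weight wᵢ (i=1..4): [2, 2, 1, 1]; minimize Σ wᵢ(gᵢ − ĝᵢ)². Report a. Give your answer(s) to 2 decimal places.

The normal system AᵀWA·[a]ᵀ = AᵀWg is [[137]]·[a]ᵀ = [100]ᵀ.
a = 100/137 = 0.729927.

a = 0.73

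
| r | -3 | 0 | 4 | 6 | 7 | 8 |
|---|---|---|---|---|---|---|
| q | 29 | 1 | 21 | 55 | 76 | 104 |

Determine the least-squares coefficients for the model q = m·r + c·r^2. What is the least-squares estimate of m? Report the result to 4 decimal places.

Normal-equation sums: Σr·r = 174, Σr·r^2 = 1108, Σr^2·r^2 = 8130.
And Σr·q = 1691, Σr^2·q = 12957.
So AᵀA·[m, c]ᵀ = Aᵀq: [[174, 1108]; [1108, 8130]]·[m, c]ᵀ = [1691, 12957]ᵀ.
det = 174·8130 − 1108² = 186956.
m = (1691·8130 − 1108·12957)/186956 = -304263/93478; c = (174·12957 − 1108·1691)/186956 = 190445/93478.

m = -3.2549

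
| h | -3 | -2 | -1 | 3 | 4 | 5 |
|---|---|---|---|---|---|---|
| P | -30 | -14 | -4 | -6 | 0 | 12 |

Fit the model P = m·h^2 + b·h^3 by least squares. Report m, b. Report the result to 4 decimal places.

With design matrix X, XᵀX = [[1060, 4116]; [4116, 21244]] and XᵀP = [-84, 2264]ᵀ.
Determinant 1060·21244 − 4116² = 5577184.
m = ((-84)·21244 − 4116·2264)/5577184 = -693945/348574; b = (1060·2264 − 4116·(-84))/5577184 = 171599/348574.

m = -1.9908, b = 0.4923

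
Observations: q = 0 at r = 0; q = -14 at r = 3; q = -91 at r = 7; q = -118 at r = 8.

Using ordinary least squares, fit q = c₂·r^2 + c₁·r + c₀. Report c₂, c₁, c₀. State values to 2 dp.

Normal-equation sums: Σr^2·r^2 = 6578, Σr^2·r = 882, Σr^2 = 122, Σr·r = 122, Σr = 18, Σ1 = 4.
Right-hand side: Σr^2·q = -12137, Σr·q = -1623, Σq = -223.
Inverting the 3×3 Gram matrix, [c₂, c₁, c₀]ᵀ = [-6231/3124, 3405/3124, 140/781]ᵀ.

c₂ = -1.99, c₁ = 1.09, c₀ = 0.18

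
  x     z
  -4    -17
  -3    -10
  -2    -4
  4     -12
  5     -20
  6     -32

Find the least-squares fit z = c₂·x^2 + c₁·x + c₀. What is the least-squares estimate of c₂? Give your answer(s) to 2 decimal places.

c₂ = -1.03

Sums needed: Σx^2·x^2 = 2530, Σx^2·x = 306, Σx^2 = 106, Σx·x = 106, Σx = 6, Σ1 = 6.
Right-hand side: Σx^2·z = -2222, Σx·z = -234, Σz = -95.
Normal equations: [[2530, 306, 106]; [306, 106, 6]; [106, 6, 6]]·[c₂, c₁, c₀]ᵀ = [-2222, -234, -95]ᵀ.
Solving the 3×3 system (Gaussian elimination) gives c₂ = -797/772, c₁ = 13023/19300, c₀ = 16701/9650.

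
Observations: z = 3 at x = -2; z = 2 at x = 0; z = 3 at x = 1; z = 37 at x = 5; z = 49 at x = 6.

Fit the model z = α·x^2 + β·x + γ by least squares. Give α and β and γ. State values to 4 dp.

α = 1.1043, β = 1.4116, γ = 1.4002

Setting ∂/∂α … = 0 gives: 1938·α + 334·β + 66·γ = 2704;  334·α + 66·β + 10·γ = 476;  66·α + 10·β + 5·γ = 94.
(Σx^2·x^2 = 1938, Σx^2·x = 334, Σx^2 = 66, Σx·x = 66, Σx = 10, Σ1 = 5, Σx^2·z = 2704, Σx·z = 476, Σz = 94.)
Row-reducing yields α = 5707/5168, β = 7295/5168, γ = 1809/1292.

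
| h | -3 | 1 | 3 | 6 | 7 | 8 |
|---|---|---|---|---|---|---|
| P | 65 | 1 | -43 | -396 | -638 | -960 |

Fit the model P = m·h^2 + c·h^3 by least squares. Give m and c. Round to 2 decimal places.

m = 1.13, c = -2.02

Compute the Gram sums: Σh^2·h^2 = 7956, Σh^2·h^3 = 57352, Σh^3·h^3 = 427908.
For XᵀP: Σh^2·P = -106759, Σh^3·P = -798805.
XᵀX·[m, c]ᵀ = XᵀP becomes [[7956, 57352]; [57352, 427908]]·[m, c]ᵀ = [-106759, -798805]ᵀ.
Eliminating c: 427908·(row 1) − 57352·(row 2) gives 115184144·m = 427908·(-106759) − 57352·(-798805) = 130034188, so m = 32508547/28796036.
Then c = ((-798805) − 57352·(32508547/28796036))/427908 = -58112603/28796036.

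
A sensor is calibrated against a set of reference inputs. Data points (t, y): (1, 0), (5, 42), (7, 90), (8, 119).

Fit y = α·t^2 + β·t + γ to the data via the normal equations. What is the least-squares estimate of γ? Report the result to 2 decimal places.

γ = 0.14

MᵀM·[α, β, γ]ᵀ = Mᵀy reads: 7123·α + 981·β + 139·γ = 13076;  981·α + 139·β + 21·γ = 1792;  139·α + 21·β + 4·γ = 251.
Solving the 3×3 system (Gaussian elimination) gives α = 401/186, β = -727/310, γ = 67/465.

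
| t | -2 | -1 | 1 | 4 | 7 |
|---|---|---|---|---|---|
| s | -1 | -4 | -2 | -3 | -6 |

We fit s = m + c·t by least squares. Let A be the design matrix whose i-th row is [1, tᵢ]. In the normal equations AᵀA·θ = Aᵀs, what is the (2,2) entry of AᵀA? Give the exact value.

Row 2 ↔ basis t, column 2 ↔ basis t, so (AᵀA)_{2,2} = Σᵢ (t)·(t) = (-2)·(-2) + (-1)·(-1) + (1)·(1) + (4)·(4) + (7)·(7) = 71.

71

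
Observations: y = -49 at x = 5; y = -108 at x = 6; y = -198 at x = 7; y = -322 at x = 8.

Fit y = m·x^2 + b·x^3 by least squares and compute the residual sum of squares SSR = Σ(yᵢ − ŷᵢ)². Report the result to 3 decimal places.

The normal equations are: 8418·m + 60476·b = -35423;  60476·m + 442074·b = -262231.
(Σx^2·x^2 = 8418, Σx^2·x^3 = 60476, Σx^3·x^3 = 442074, Σx^2·y = -35423, Σx^3·y = -262231.)
Eliminating b: 442074·(row 1) − 60476·(row 2) gives 64032356·m = 442074·(-35423) − 60476·(-262231) = 199094654, so m = 5239333/1685062.
Then b = ((-262231) − 60476·(5239333/1685062))/442074 = -1716295/1685062.
Residuals: 492756/842531, 58518/842531, -840204/842531, 417882/842531; SSR = 1337400/842531.

SSR = 1.587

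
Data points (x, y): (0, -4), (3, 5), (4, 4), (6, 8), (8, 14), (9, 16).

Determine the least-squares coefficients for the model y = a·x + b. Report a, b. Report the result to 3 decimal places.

Normal-equation sums: Σx·x = 206, Σx = 30, Σ1 = 6.
For Mᵀy: Σx·y = 335, Σy = 43.
MᵀM·[a, b]ᵀ = Mᵀy becomes [[206, 30]; [30, 6]]·[a, b]ᵀ = [335, 43]ᵀ.
det = 206·6 − 30² = 336.
a = (335·6 − 30·43)/336 = 15/7; b = (206·43 − 30·335)/336 = -149/42.

a = 2.143, b = -3.548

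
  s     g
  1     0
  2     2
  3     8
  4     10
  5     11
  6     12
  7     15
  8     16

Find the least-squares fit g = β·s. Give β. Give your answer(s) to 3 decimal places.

With design matrix X, XᵀX = [[204]] and Xᵀg = [428]ᵀ.
β = 428/204 = 2.09804.

β = 2.098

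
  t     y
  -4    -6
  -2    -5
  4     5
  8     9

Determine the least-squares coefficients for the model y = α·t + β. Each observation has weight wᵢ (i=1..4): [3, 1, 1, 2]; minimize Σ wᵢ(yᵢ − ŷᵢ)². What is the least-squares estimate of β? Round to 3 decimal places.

Sums needed: Σwᵢ·t·t = 196, Σwᵢ·t = 6, Σwᵢ·1 = 7.
Moment sums: Σwᵢ·t·y = 246, Σwᵢ·y = 0.
Normal equations: [[196, 6]; [6, 7]]·[α, β]ᵀ = [246, 0]ᵀ.
Eliminating β: 7·(row 1) − 6·(row 2) gives 1336·α = 7·246 − 6·0 = 1722, so α = 861/668.
Then β = (0 − 6·(861/668))/7 = -369/334.

β = -1.105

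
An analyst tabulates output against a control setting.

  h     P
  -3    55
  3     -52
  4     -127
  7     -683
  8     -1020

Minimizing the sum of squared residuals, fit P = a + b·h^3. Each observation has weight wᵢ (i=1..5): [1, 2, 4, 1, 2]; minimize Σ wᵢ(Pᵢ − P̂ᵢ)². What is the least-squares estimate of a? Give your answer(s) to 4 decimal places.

a = 1.0812

Setting ∂/∂a … = 0 gives: 10·a + 1650·b = -3280;  1650·a + 660508·b = -1315554.
Eliminating b: 660508·(row 1) − 1650·(row 2) gives 3882580·a = 660508·(-3280) − 1650·(-1315554) = 4197860, so a = 209893/194129.
Then b = ((-1315554) − 1650·(209893/194129))/660508 = -387177/194129.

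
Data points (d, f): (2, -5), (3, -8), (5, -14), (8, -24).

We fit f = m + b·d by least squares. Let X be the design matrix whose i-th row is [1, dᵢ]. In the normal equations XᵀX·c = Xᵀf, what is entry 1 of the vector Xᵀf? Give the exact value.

Entry 1 ↔ basis 1, so (Xᵀf)_{1} = Σᵢ fᵢ = (1)·(-5) + (1)·(-8) + (1)·(-14) + (1)·(-24) = -51.

-51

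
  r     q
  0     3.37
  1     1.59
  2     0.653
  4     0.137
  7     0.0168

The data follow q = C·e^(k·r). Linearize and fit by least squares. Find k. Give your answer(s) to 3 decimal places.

k = -0.761

Taking logs, ln q = k·r + ln C, so regress ln q on r.
AᵀA = [[70.0000, 14.0000]; [14.0000, 5]], rhs = [-36.9444, -4.8217]ᵀ  (here Σr = 14.0000, Σ(r)² = 70.0000, Σln q = -4.8217, Σr·ln q = -36.9444).
Slope k = (n·Σr·ln q − Σr·Σln q)/(n·Σ(r)² − (Σr)²) = (5·-36.9444 − 14.0000·-4.8217)/154.0000 = -0.76116; ln C = (Σln q − k·Σr)/n = 1.16690.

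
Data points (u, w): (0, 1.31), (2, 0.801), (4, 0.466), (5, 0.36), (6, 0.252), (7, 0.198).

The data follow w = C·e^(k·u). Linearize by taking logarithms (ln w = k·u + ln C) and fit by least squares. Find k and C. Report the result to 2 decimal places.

Let Y = ln w. Fitting Y = k·u + ln C by least squares:
Sums: Σu = 24.0000, Σ(u)² = 130.0000, Σln w = -4.7349, Σu·ln w = -28.2127.
Normal system: [[130.0000, 24.0000]; [24.0000, 6]]·[k, ln C]ᵀ = [-28.2127, -4.7349]ᵀ.
Slope k = (n·Σu·ln w − Σu·Σln w)/(n·Σ(u)² − (Σu)²) = (6·-28.2127 − 24.0000·-4.7349)/204.0000 = -0.27274; ln C = (Σln w − k·Σu)/n = 0.30180, so C = exp(0.30180) = 1.35229.

k = -0.27, C = 1.35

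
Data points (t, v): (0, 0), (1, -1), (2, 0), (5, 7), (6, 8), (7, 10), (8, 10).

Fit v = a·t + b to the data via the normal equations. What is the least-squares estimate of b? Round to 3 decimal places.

Setting ∂/∂a … = 0 gives: 179·a + 29·b = 232;  29·a + 7·b = 34.
Δ = 179·7 − 29² = 412.
a = (232·7 − 29·34)/412 = 319/206; b = (179·34 − 29·232)/412 = -321/206.

b = -1.558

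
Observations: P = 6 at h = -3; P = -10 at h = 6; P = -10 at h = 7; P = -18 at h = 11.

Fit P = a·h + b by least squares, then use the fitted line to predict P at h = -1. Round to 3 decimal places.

P̂ = 2.621

Setting ∂/∂a … = 0 gives: 215·a + 21·b = -346;  21·a + 4·b = -32.
(Σh·h = 215, Σh = 21, Σ1 = 4, Σh·P = -346, ΣP = -32.)
det = 215·4 − 21² = 419.
a = ((-346)·4 − 21·(-32))/419 = -712/419; b = (215·(-32) − 21·(-346))/419 = 386/419.
At h = -1: P̂ = (-712/419)·(-1) + (386/419)·(1) = 1098/419.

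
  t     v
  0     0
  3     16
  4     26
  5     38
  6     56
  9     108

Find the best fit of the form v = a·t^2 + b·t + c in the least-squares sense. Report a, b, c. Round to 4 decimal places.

Setting ∂/∂a … = 0 gives: 8819·a + 1161·b + 167·c = 12274;  1161·a + 167·b + 27·c = 1650;  167·a + 27·b + 6·c = 244.
Row-reducing yields a = 193/182, b = 471/182, c = -45/91.

a = 1.0604, b = 2.5879, c = -0.4945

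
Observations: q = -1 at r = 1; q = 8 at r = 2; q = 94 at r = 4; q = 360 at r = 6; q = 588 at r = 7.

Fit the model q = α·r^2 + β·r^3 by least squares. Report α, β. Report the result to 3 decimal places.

Entries of AᵀA: Σr^2·r^2 = 3970, Σr^2·r^3 = 25640, Σr^3·r^3 = 168466.
For Aᵀq: Σr^2·q = 43307, Σr^3·q = 285523.
Normal equations: [[3970, 25640]; [25640, 168466]]·[α, β]ᵀ = [43307, 285523]ᵀ.
Determinant 3970·168466 − 25640² = 11400420.
α = (43307·168466 − 25640·285523)/11400420 = -4175443/1900070; β = (3970·285523 − 25640·43307)/11400420 = 771161/380014.

α = -2.198, β = 2.029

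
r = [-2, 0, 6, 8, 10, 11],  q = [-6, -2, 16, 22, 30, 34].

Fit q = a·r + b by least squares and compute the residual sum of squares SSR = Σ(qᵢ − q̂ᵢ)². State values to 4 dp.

SSR = 8.0650

Normal-equation sums: Σr·r = 325, Σr = 33, Σ1 = 6.
And Σr·q = 958, Σq = 94.
Normal equations: [[325, 33]; [33, 6]]·[a, b]ᵀ = [958, 94]ᵀ.
Eliminating b: 6·(row 1) − 33·(row 2) gives 861·a = 6·958 − 33·94 = 2646, so a = 126/41.
Then b = (94 − 33·(126/41))/6 = -152/123.
Residuals: 170/123, -94/123, -148/123, -166/123, 62/123, 176/123; SSR = 992/123.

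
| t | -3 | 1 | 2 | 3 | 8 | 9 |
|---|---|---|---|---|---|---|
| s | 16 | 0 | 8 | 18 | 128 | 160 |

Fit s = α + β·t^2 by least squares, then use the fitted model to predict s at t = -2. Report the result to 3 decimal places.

Compute the Gram sums: Σ1 = 6, Σt^2 = 168, Σt^2·t^2 = 10836.
Right-hand side: Σs = 330, Σt^2·s = 21490.
So XᵀX·[α, β]ᵀ = Xᵀs: [[6, 168]; [168, 10836]]·[α, β]ᵀ = [330, 21490]ᵀ.
Eliminating β: 10836·(row 1) − 168·(row 2) gives 36792·α = 10836·330 − 168·21490 = -34440, so α = -205/219.
Then β = (21490 − 168·(-205/219))/10836 = 875/438.
At t = -2: ŝ = (-205/219)·(1) + (875/438)·(4) = 515/73.

ŝ = 7.055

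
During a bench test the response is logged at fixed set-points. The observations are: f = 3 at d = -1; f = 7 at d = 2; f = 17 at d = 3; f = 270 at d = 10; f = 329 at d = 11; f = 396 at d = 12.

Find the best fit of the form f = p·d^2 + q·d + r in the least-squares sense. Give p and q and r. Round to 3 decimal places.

p = 2.946, q = -2.272, r = -1.769

Normal-equation sums: Σd^2·d^2 = 45475, Σd^2·d = 4093, Σd^2 = 379, Σd·d = 379, Σd = 37, Σ1 = 6.
And Σd^2·f = 124017, Σd·f = 11133, Σf = 1022.
MᵀM·[p, q, r]ᵀ = Mᵀf becomes [[45475, 4093, 379]; [4093, 379, 37]; [379, 37, 6]]·[p, q, r]ᵀ = [124017, 11133, 1022]ᵀ.
Row-reducing yields p = 8851/3004, q = -34129/15020, r = -6643/3755.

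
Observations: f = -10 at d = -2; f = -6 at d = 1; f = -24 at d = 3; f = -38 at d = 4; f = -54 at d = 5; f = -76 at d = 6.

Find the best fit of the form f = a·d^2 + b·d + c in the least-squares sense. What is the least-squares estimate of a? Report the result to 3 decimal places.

Forming AᵀA = [[2275, 425, 91]; [425, 91, 17]; [91, 17, 6]] and Aᵀf = [-4956, -936, -208]ᵀ gives AᵀA·[a, b, c]ᵀ = Aᵀf.
Solving the 3×3 system (Gaussian elimination) gives a = -873/472, b = -7/8, c = -244/59.

a = -1.850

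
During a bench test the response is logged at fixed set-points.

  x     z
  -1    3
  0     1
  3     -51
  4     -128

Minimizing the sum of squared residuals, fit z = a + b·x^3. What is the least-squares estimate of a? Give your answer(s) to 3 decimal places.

Sums needed: Σ1 = 4, Σx^3 = 90, Σx^3·x^3 = 4826.
For Mᵀz: Σz = -175, Σx^3·z = -9572.
Determinant 4·4826 − 90² = 11204.
a = ((-175)·4826 − 90·(-9572))/11204 = 8465/5602; b = (4·(-9572) − 90·(-175))/11204 = -11269/5602.

a = 1.511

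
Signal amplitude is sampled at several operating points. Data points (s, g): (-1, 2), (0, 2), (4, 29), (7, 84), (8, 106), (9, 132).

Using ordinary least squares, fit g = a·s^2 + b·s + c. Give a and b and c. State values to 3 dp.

With design matrix M, MᵀM = [[13315, 1647, 211]; [1647, 211, 27]; [211, 27, 6]] and Mᵀg = [22058, 2738, 355]ᵀ.
Row-reducing yields a = 92039/61622, b = 67963/61622, c = 51715/30811.

a = 1.494, b = 1.103, c = 1.678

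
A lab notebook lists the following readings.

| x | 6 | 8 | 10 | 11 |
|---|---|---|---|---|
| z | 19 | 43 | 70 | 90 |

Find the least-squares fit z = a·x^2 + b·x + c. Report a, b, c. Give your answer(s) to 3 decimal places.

The normal equations are: 30033·a + 3059·b + 321·c = 21326;  3059·a + 321·b + 35·c = 2148;  321·a + 35·b + 4·c = 222.
Row-reducing yields a = 707/796, b = -905/796, c = -1160/199.

a = 0.888, b = -1.137, c = -5.829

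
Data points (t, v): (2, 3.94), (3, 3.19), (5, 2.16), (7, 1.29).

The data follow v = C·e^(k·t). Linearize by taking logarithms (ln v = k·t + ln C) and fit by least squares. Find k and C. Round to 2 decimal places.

Let Y = ln v. Fitting Y = k·t + ln C by least squares:
AᵀA = [[87.0000, 17.0000]; [17.0000, 4]], rhs = [11.8555, 3.5560]ᵀ  (here Σt = 17.0000, Σ(t)² = 87.0000, Σln v = 3.5560, Σt·ln v = 11.8555).
Slope k = (n·Σt·ln v − Σt·Σln v)/(n·Σ(t)² − (Σt)²) = (4·11.8555 − 17.0000·3.5560)/59.0000 = -0.22084; ln C = (Σln v − k·Σt)/n = 1.82754, so C = exp(1.82754) = 6.21858.

k = -0.22, C = 6.22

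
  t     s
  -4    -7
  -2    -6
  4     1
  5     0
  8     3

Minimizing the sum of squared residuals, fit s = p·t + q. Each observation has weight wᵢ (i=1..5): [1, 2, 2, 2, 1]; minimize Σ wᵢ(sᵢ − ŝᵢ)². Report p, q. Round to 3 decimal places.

p = 0.892, q = -3.757

Normal-equation sums: Σwᵢ·t·t = 170, Σwᵢ·t = 18, Σwᵢ·1 = 8.
For AᵀWs: Σwᵢ·t·s = 84, Σwᵢ·s = -14.
Determinant 170·8 − 18² = 1036.
p = (84·8 − 18·(-14))/1036 = 33/37; q = (170·(-14) − 18·84)/1036 = -139/37.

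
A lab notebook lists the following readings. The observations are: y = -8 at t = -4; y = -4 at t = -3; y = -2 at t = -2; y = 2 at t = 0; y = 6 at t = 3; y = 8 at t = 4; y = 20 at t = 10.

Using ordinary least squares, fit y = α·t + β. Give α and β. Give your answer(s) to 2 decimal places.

α = 1.88, β = 0.99

Setting ∂/∂α … = 0 gives: 154·α + 8·β = 298;  8·α + 7·β = 22.
Δ = 154·7 − 8² = 1014.
α = (298·7 − 8·22)/1014 = 955/507; β = (154·22 − 8·298)/1014 = 502/507.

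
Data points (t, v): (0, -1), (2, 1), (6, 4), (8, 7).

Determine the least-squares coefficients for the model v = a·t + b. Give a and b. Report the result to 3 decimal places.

Entries of XᵀX: Σt·t = 104, Σt = 16, Σ1 = 4.
For Xᵀv: Σt·v = 82, Σv = 11.
XᵀX·[a, b]ᵀ = Xᵀv becomes [[104, 16]; [16, 4]]·[a, b]ᵀ = [82, 11]ᵀ.
Eliminating b: 4·(row 1) − 16·(row 2) gives 160·a = 4·82 − 16·11 = 152, so a = 19/20.
Then b = (11 − 16·(19/20))/4 = -21/20.

a = 0.950, b = -1.050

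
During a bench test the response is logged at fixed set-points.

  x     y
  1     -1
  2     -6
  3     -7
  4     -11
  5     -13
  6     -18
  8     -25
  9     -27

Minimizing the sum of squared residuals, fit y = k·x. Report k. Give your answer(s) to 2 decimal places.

k = -2.94

Normal-equation sums: Σx·x = 236.
And Σx·y = -694.
So MᵀM·[k]ᵀ = Mᵀy: [[236]]·[k]ᵀ = [-694]ᵀ.
k = (-694)/236 = -2.94068.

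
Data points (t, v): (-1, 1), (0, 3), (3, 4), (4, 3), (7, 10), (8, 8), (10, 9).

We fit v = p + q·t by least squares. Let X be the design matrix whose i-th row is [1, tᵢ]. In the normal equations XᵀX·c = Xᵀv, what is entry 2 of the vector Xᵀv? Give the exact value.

247

Entry 2 ↔ basis t, so (Xᵀv)_{2} = Σᵢ (t)·vᵢ = (-1)·(1) + (0)·(3) + (3)·(4) + (4)·(3) + (7)·(10) + (8)·(8) + (10)·(9) = 247.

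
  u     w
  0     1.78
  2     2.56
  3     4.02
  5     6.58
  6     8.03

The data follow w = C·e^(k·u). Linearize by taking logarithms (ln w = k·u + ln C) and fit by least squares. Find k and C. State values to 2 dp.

Taking logs, ln w = k·u + ln C, so regress ln w on u.
Σu = 16.0000, Σ(u)² = 74.0000, Σln w = 6.8751, Σu·ln w = 27.9731.
Equations: 74.0000·k + 16.0000·ln C = 27.9731;  16.0000·k + 5·ln C = 6.8751.
Δ = 74.0000·5 − (16.0000)² = 114.0000; k = (27.9731·5 − 16.0000·6.8751)/114.0000 = 0.26196, ln C = (74.0000·6.8751 − 16.0000·27.9731)/114.0000 = 0.53674, so C = exp(0.53674) = 1.71043.

k = 0.26, C = 1.71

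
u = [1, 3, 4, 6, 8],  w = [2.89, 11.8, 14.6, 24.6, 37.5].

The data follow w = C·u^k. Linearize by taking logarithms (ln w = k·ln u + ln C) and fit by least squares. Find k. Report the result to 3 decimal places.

With ln wᵢ as the transformed response and ln uᵢ as the regressor:
Sums: Σln u = 6.3561, Σ(ln u)² = 10.6632, Σln w = 13.0375, Σln u·ln w = 19.7033.
Normal system: [[10.6632, 6.3561]; [6.3561, 5]]·[k, ln C]ᵀ = [19.7033, 13.0375]ᵀ.
Slope k = (n·Σln u·ln w − Σln u·Σln w)/(n·Σ(ln u)² − (Σln u)²) = (5·19.7033 − 6.3561·13.0375)/12.9161 = 1.21160; ln C = (Σln w − k·Σln u)/n = 1.06729.

k = 1.212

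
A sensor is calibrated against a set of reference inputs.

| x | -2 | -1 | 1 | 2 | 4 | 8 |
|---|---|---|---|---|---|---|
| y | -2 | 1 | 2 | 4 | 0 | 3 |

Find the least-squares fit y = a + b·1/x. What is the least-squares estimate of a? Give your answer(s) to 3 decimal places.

Forming MᵀM = [[6, 3/8]; [3/8, 165/64]] and Mᵀy = [8, 35/8]ᵀ gives MᵀM·[a, b]ᵀ = Mᵀy.
Eliminating b: (165/64)·(row 1) − (3/8)·(row 2) gives (981/64)·a = (165/64)·8 − (3/8)·(35/8) = 1215/64, so a = 135/109.
Then b = ((35/8) − (3/8)·(135/109))/(165/64) = 496/327.

a = 1.239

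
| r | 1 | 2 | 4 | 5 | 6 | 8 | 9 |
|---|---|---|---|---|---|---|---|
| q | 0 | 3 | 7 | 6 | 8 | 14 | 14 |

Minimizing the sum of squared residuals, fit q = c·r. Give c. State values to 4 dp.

c = 1.5419

Normal-equation sums: Σr·r = 227.
And Σr·q = 350.
c = 350/227 = 1.54185.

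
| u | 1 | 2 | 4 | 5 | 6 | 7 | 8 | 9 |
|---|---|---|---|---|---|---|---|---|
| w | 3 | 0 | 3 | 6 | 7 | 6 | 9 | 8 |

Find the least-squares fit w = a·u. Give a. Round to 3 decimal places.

a = 0.989

The normal equations are: 276·a = 273.
a = 273/276 = 0.98913.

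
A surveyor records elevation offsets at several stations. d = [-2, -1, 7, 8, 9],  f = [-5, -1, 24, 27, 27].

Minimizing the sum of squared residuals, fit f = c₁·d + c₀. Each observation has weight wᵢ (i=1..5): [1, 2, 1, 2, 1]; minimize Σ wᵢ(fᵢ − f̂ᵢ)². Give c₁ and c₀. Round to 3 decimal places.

MᵀWM·[c₁, c₀]ᵀ = MᵀWf reads: 264·c₁ + 28·c₀ = 855;  28·c₁ + 7·c₀ = 98.
(Σwᵢ·d·d = 264, Σwᵢ·d = 28, Σwᵢ·1 = 7, Σwᵢ·d·f = 855, Σwᵢ·f = 98.)
Determinant 264·7 − 28² = 1064.
c₁ = (855·7 − 28·98)/1064 = 463/152; c₀ = (264·98 − 28·855)/1064 = 69/38.

c₁ = 3.046, c₀ = 1.816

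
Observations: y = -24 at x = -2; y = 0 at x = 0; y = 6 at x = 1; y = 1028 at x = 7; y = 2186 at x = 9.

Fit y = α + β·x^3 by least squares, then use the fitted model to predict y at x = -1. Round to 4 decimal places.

With design matrix A, AᵀA = [[5, 1065]; [1065, 649155]] and Aᵀy = [3196, 1946396]ᵀ.
Determinant 5·649155 − 1065² = 2111550.
α = (3196·649155 − 1065·1946396)/2111550 = 59588/70385; β = (5·1946396 − 1065·3196)/2111550 = 632824/211155.
At x = -1: ŷ = (59588/70385)·(1) + (632824/211155)·(-1) = -90812/42231.

ŷ = -2.1504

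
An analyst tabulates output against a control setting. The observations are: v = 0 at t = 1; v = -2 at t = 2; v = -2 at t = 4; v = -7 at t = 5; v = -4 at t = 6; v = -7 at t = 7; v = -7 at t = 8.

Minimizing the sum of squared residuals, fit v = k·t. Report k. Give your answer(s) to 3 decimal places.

k = -0.903

Forming MᵀM = [[195]] and Mᵀv = [-176]ᵀ gives MᵀM·[k]ᵀ = Mᵀv.
Hence k = -176 / 195 ≈ -0.902564.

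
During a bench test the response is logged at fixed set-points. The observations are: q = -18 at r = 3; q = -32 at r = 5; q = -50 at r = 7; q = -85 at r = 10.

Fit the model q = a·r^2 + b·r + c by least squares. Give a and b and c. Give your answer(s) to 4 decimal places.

a = -0.5204, b = -2.8017, c = -4.9292

Entries of AᵀA: Σr^2·r^2 = 13107, Σr^2·r = 1495, Σr^2 = 183, Σr·r = 183, Σr = 25, Σ1 = 4.
Moment sums: Σr^2·q = -11912, Σr·q = -1414, Σq = -185.
AᵀA·[a, b, c]ᵀ = Aᵀq becomes [[13107, 1495, 183]; [1495, 183, 25]; [183, 25, 4]]·[a, b, c]ᵀ = [-11912, -1414, -185]ᵀ.
Solving the 3×3 system (Gaussian elimination) gives a = -853/1639, b = -4592/1639, c = -8079/1639.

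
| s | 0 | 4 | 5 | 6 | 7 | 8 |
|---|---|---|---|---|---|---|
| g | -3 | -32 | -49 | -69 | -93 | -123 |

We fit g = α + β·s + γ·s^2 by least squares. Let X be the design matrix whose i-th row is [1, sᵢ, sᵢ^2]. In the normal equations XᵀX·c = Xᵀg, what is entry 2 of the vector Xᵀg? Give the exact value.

-2422

Entry 2 ↔ basis s, so (Xᵀg)_{2} = Σᵢ (s)·gᵢ = (0)·(-3) + (4)·(-32) + (5)·(-49) + (6)·(-69) + (7)·(-93) + (8)·(-123) = -2422.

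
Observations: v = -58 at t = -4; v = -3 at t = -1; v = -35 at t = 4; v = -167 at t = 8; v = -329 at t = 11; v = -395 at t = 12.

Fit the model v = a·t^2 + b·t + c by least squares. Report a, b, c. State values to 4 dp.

Sums needed: Σt^2·t^2 = 39986, Σt^2·t = 3570, Σt^2 = 362, Σt·t = 362, Σt = 30, Σ1 = 6.
And Σt^2·v = -108868, Σt·v = -9600, Σv = -987.
MᵀM·[a, b, c]ᵀ = Mᵀv becomes [[39986, 3570, 362]; [3570, 362, 30]; [362, 30, 6]]·[a, b, c]ᵀ = [-108868, -9600, -987]ᵀ.
Solving the 3×3 system (Gaussian elimination) gives a = -1683921/561908, b = 1615095/561908, c = 543613/280954.

a = -2.9968, b = 2.8743, c = 1.9349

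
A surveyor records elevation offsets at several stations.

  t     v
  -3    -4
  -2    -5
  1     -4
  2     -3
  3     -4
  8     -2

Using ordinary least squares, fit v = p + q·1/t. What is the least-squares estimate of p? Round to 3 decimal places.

p = -3.774

Normal-equation sums: Σ1 = 6, Σ1/t = 9/8, Σ1/t·1/t = 1001/576.
And Σv = -22, Σ1/t·v = -13/4.
XᵀX·[p, q]ᵀ = Xᵀv becomes [[6, 9/8]; [9/8, 1001/576]]·[p, q]ᵀ = [-22, -13/4]ᵀ.
Determinant 6·(1001/576) − (9/8)² = 1759/192.
p = ((-22)·(1001/576) − (9/8)·(-13/4))/(1759/192) = -19916/5277; q = (6·(-13/4) − (9/8)·(-22))/(1759/192) = 1008/1759.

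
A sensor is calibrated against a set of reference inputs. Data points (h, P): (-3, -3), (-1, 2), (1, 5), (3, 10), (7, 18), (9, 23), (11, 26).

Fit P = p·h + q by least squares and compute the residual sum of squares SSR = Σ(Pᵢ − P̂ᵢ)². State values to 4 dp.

From the data, Σh·h = 271, Σh = 27, Σ1 = 7.
For MᵀP: Σh·P = 661, ΣP = 81.
Eliminating q: 7·(row 1) − 27·(row 2) gives 1168·p = 7·661 − 27·81 = 2440, so p = 305/146.
Then q = (81 − 27·(305/146))/7 = 513/146.
Residuals: -18/73, 42/73, -44/73, 16/73, -10/73, 50/73, -36/73; SSR = 112/73.

SSR = 1.5342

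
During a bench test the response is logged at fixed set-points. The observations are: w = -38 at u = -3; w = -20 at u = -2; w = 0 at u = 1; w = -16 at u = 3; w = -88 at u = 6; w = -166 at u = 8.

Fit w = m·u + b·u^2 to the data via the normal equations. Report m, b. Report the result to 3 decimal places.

m = 3.645, b = -3.049

The normal equations are: 123·m + 721·b = -1750;  721·m + 5571·b = -14358.
(Σu·u = 123, Σu·u^2 = 721, Σu^2·u^2 = 5571, Σu·w = -1750, Σu^2·w = -14358.)
Eliminating b: 5571·(row 1) − 721·(row 2) gives 165392·m = 5571·(-1750) − 721·(-14358) = 602868, so m = 150717/41348.
Then b = ((-14358) − 721·(150717/41348))/5571 = -126071/41348.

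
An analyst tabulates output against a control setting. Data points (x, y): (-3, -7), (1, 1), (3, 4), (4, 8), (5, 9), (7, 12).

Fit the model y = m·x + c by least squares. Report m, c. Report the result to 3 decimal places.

m = 1.948, c = -1.019

Entries of MᵀM: Σx·x = 109, Σx = 17, Σ1 = 6.
Right-hand side: Σx·y = 195, Σy = 27.
Δ = 109·6 − 17² = 365.
m = (195·6 − 17·27)/365 = 711/365; c = (109·27 − 17·195)/365 = -372/365.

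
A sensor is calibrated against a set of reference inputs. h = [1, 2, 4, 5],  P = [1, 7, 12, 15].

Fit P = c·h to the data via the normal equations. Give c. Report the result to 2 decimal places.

AᵀA·[c]ᵀ = AᵀP reads: 46·c = 138.
(Σh·h = 46, Σh·P = 138.)
Hence c = 138 / 46 ≈ 3.

c = 3.00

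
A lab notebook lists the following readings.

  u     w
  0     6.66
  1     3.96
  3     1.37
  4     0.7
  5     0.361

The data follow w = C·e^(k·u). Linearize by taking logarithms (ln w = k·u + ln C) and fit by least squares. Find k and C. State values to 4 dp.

Let Y = ln w. Fitting Y = k·u + ln C by least squares:
Over the data: Σu = 13.0000, Σ(u)² = 51.0000, Σln w = 2.2116, Σu·ln w = -4.2004.
Normal system: [[51.0000, 13.0000]; [13.0000, 5]]·[k, ln C]ᵀ = [-4.2004, 2.2116]ᵀ.
Δ = 51.0000·5 − (13.0000)² = 86.0000; k = (-4.2004·5 − 13.0000·2.2116)/86.0000 = -0.57852, ln C = (51.0000·2.2116 − 13.0000·-4.2004)/86.0000 = 1.94649, so C = exp(1.94649) = 7.00405.

k = -0.5785, C = 7.0041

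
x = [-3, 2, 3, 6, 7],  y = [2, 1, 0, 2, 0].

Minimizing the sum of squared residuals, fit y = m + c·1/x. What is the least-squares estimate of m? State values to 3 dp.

m = 1.267

Forming MᵀM = [[5, 17/21]; [17/21, 51/98]] and Mᵀy = [5, 1/6]ᵀ gives MᵀM·[m, c]ᵀ = Mᵀy.
Δ = 5·(51/98) − (17/21)² = 1717/882.
m = (5·(51/98) − (17/21)·(1/6))/(1717/882) = 128/101; c = (5·(1/6) − (17/21)·5)/(1717/882) = -2835/1717.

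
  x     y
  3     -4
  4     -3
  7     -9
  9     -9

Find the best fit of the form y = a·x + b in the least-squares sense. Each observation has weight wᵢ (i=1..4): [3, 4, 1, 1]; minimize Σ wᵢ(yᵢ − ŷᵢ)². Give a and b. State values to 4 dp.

a = -1.0714, b = 0.2143

With design matrix A, AᵀWA = [[221, 41]; [41, 9]] and AᵀWy = [-228, -42]ᵀ.
Δ = 221·9 − 41² = 308.
a = ((-228)·9 − 41·(-42))/308 = -15/14; b = (221·(-42) − 41·(-228))/308 = 3/14.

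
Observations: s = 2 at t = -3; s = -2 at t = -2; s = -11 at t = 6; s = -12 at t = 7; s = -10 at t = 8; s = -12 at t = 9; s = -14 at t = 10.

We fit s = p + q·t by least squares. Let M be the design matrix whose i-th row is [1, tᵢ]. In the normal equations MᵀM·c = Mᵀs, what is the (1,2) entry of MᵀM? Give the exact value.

Row 1 ↔ basis 1, column 2 ↔ basis t, so (MᵀM)_{1,2} = Σᵢ t = (1)·(-3) + (1)·(-2) + (1)·(6) + (1)·(7) + (1)·(8) + (1)·(9) + (1)·(10) = 35.

35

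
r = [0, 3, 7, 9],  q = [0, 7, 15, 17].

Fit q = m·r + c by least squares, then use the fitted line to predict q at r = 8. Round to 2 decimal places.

Sums needed: Σr·r = 139, Σr = 19, Σ1 = 4.
Right-hand side: Σr·q = 279, Σq = 39.
Normal equations: [[139, 19]; [19, 4]]·[m, c]ᵀ = [279, 39]ᵀ.
Eliminating c: 4·(row 1) − 19·(row 2) gives 195·m = 4·279 − 19·39 = 375, so m = 25/13.
Then c = (39 − 19·(25/13))/4 = 8/13.
At r = 8: q̂ = (25/13)·(8) + (8/13)·(1) = 16.

q̂ = 16.00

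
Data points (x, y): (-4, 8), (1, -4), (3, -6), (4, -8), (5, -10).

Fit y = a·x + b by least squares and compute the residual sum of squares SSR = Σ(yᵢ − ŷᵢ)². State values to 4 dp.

With design matrix A, AᵀA = [[67, 9]; [9, 5]] and Aᵀy = [-136, -20]ᵀ.
Determinant 67·5 − 9² = 254.
a = ((-136)·5 − 9·(-20))/254 = -250/127; b = (67·(-20) − 9·(-136))/254 = -58/127.
Residuals: 74/127, -200/127, 46/127, 42/127, 38/127; SSR = 400/127.

SSR = 3.1496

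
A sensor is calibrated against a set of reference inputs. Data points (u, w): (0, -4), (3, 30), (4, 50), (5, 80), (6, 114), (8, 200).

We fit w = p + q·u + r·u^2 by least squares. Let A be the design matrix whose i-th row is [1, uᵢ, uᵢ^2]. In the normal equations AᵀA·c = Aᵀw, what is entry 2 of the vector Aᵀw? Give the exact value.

Entry 2 ↔ basis u, so (Aᵀw)_{2} = Σᵢ (u)·wᵢ = (0)·(-4) + (3)·(30) + (4)·(50) + (5)·(80) + (6)·(114) + (8)·(200) = 2974.

2974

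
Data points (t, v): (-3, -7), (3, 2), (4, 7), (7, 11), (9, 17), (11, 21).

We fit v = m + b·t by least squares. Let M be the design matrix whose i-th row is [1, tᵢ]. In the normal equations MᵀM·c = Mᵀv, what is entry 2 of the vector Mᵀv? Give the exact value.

516

Entry 2 ↔ basis t, so (Mᵀv)_{2} = Σᵢ (t)·vᵢ = (-3)·(-7) + (3)·(2) + (4)·(7) + (7)·(11) + (9)·(17) + (11)·(21) = 516.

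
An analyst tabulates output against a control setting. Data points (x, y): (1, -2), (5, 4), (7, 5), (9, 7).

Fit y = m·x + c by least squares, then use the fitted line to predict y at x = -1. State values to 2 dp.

ŷ = -3.74

Sums needed: Σx·x = 156, Σx = 22, Σ1 = 4.
For Mᵀy: Σx·y = 116, Σy = 14.
MᵀM·[m, c]ᵀ = Mᵀy becomes [[156, 22]; [22, 4]]·[m, c]ᵀ = [116, 14]ᵀ.
Determinant 156·4 − 22² = 140.
m = (116·4 − 22·14)/140 = 39/35; c = (156·14 − 22·116)/140 = -92/35.
At x = -1: ŷ = (39/35)·(-1) + (-92/35)·(1) = -131/35.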